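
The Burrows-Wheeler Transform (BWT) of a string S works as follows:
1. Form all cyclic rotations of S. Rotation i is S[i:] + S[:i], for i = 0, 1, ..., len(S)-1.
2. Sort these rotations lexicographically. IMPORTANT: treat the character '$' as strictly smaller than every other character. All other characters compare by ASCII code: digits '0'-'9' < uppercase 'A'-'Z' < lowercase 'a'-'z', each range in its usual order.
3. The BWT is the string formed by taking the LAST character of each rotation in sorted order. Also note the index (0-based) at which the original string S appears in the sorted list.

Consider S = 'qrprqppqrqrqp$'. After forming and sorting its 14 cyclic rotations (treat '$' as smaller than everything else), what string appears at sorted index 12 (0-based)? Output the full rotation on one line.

All 14 rotations (rotation i = S[i:]+S[:i]):
  rot[0] = qrprqppqrqrqp$
  rot[1] = rprqppqrqrqp$q
  rot[2] = prqppqrqrqp$qr
  rot[3] = rqppqrqrqp$qrp
  rot[4] = qppqrqrqp$qrpr
  rot[5] = ppqrqrqp$qrprq
  rot[6] = pqrqrqp$qrprqp
  rot[7] = qrqrqp$qrprqpp
  rot[8] = rqrqp$qrprqppq
  rot[9] = qrqp$qrprqppqr
  rot[10] = rqp$qrprqppqrq
  rot[11] = qp$qrprqppqrqr
  rot[12] = p$qrprqppqrqrq
  rot[13] = $qrprqppqrqrqp
Sorted (with $ < everything):
  sorted[0] = $qrprqppqrqrqp
  sorted[1] = p$qrprqppqrqrq
  sorted[2] = ppqrqrqp$qrprq
  sorted[3] = pqrqrqp$qrprqp
  sorted[4] = prqppqrqrqp$qr
  sorted[5] = qp$qrprqppqrqr
  sorted[6] = qppqrqrqp$qrpr
  sorted[7] = qrprqppqrqrqp$
  sorted[8] = qrqp$qrprqppqr
  sorted[9] = qrqrqp$qrprqpp
  sorted[10] = rprqppqrqrqp$q
  sorted[11] = rqp$qrprqppqrq
  sorted[12] = rqppqrqrqp$qrp
  sorted[13] = rqrqp$qrprqppq
sorted[12] = rqppqrqrqp$qrp

Answer: rqppqrqrqp$qrp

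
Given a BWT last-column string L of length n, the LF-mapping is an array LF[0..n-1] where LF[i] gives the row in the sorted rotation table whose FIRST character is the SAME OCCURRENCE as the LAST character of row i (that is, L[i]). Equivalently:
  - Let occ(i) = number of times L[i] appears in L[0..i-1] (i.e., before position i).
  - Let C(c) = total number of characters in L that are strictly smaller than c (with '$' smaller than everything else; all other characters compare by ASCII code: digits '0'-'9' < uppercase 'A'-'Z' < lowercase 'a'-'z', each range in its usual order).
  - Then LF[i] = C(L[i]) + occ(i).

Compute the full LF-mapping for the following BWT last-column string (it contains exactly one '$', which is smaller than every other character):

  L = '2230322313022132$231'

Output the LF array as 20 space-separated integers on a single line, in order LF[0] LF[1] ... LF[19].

Char counts: '$':1, '0':2, '1':3, '2':8, '3':6
C (first-col start): C('$')=0, C('0')=1, C('1')=3, C('2')=6, C('3')=14
L[0]='2': occ=0, LF[0]=C('2')+0=6+0=6
L[1]='2': occ=1, LF[1]=C('2')+1=6+1=7
L[2]='3': occ=0, LF[2]=C('3')+0=14+0=14
L[3]='0': occ=0, LF[3]=C('0')+0=1+0=1
L[4]='3': occ=1, LF[4]=C('3')+1=14+1=15
L[5]='2': occ=2, LF[5]=C('2')+2=6+2=8
L[6]='2': occ=3, LF[6]=C('2')+3=6+3=9
L[7]='3': occ=2, LF[7]=C('3')+2=14+2=16
L[8]='1': occ=0, LF[8]=C('1')+0=3+0=3
L[9]='3': occ=3, LF[9]=C('3')+3=14+3=17
L[10]='0': occ=1, LF[10]=C('0')+1=1+1=2
L[11]='2': occ=4, LF[11]=C('2')+4=6+4=10
L[12]='2': occ=5, LF[12]=C('2')+5=6+5=11
L[13]='1': occ=1, LF[13]=C('1')+1=3+1=4
L[14]='3': occ=4, LF[14]=C('3')+4=14+4=18
L[15]='2': occ=6, LF[15]=C('2')+6=6+6=12
L[16]='$': occ=0, LF[16]=C('$')+0=0+0=0
L[17]='2': occ=7, LF[17]=C('2')+7=6+7=13
L[18]='3': occ=5, LF[18]=C('3')+5=14+5=19
L[19]='1': occ=2, LF[19]=C('1')+2=3+2=5

Answer: 6 7 14 1 15 8 9 16 3 17 2 10 11 4 18 12 0 13 19 5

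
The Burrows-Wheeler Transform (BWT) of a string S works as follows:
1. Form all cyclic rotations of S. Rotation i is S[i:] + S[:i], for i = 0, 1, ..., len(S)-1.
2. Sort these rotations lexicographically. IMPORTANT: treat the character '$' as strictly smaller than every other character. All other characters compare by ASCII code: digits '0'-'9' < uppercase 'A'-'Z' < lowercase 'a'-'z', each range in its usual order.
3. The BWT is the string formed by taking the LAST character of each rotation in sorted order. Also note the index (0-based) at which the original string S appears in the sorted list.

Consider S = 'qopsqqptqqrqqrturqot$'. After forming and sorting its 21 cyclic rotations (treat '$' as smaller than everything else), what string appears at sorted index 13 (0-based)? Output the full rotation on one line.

Answer: rqot$qopsqqptqqrqqrtu

Derivation:
All 21 rotations (rotation i = S[i:]+S[:i]):
  rot[0] = qopsqqptqqrqqrturqot$
  rot[1] = opsqqptqqrqqrturqot$q
  rot[2] = psqqptqqrqqrturqot$qo
  rot[3] = sqqptqqrqqrturqot$qop
  rot[4] = qqptqqrqqrturqot$qops
  rot[5] = qptqqrqqrturqot$qopsq
  rot[6] = ptqqrqqrturqot$qopsqq
  rot[7] = tqqrqqrturqot$qopsqqp
  rot[8] = qqrqqrturqot$qopsqqpt
  rot[9] = qrqqrturqot$qopsqqptq
  rot[10] = rqqrturqot$qopsqqptqq
  rot[11] = qqrturqot$qopsqqptqqr
  rot[12] = qrturqot$qopsqqptqqrq
  rot[13] = rturqot$qopsqqptqqrqq
  rot[14] = turqot$qopsqqptqqrqqr
  rot[15] = urqot$qopsqqptqqrqqrt
  rot[16] = rqot$qopsqqptqqrqqrtu
  rot[17] = qot$qopsqqptqqrqqrtur
  rot[18] = ot$qopsqqptqqrqqrturq
  rot[19] = t$qopsqqptqqrqqrturqo
  rot[20] = $qopsqqptqqrqqrturqot
Sorted (with $ < everything):
  sorted[0] = $qopsqqptqqrqqrturqot
  sorted[1] = opsqqptqqrqqrturqot$q
  sorted[2] = ot$qopsqqptqqrqqrturq
  sorted[3] = psqqptqqrqqrturqot$qo
  sorted[4] = ptqqrqqrturqot$qopsqq
  sorted[5] = qopsqqptqqrqqrturqot$
  sorted[6] = qot$qopsqqptqqrqqrtur
  sorted[7] = qptqqrqqrturqot$qopsq
  sorted[8] = qqptqqrqqrturqot$qops
  sorted[9] = qqrqqrturqot$qopsqqpt
  sorted[10] = qqrturqot$qopsqqptqqr
  sorted[11] = qrqqrturqot$qopsqqptq
  sorted[12] = qrturqot$qopsqqptqqrq
  sorted[13] = rqot$qopsqqptqqrqqrtu
  sorted[14] = rqqrturqot$qopsqqptqq
  sorted[15] = rturqot$qopsqqptqqrqq
  sorted[16] = sqqptqqrqqrturqot$qop
  sorted[17] = t$qopsqqptqqrqqrturqo
  sorted[18] = tqqrqqrturqot$qopsqqp
  sorted[19] = turqot$qopsqqptqqrqqr
  sorted[20] = urqot$qopsqqptqqrqqrt
sorted[13] = rqot$qopsqqptqqrqqrtu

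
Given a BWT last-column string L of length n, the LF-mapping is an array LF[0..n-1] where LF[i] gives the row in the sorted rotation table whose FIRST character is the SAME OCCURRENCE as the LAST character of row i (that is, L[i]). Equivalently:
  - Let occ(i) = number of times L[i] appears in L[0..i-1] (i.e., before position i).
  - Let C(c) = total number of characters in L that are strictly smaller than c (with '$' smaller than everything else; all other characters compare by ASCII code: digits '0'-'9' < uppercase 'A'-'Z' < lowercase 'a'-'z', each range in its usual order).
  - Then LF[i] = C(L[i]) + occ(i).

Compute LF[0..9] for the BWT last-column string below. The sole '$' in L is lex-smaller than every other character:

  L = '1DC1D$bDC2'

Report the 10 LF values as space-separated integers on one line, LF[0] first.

Answer: 1 6 4 2 7 0 9 8 5 3

Derivation:
Char counts: '$':1, '1':2, '2':1, 'C':2, 'D':3, 'b':1
C (first-col start): C('$')=0, C('1')=1, C('2')=3, C('C')=4, C('D')=6, C('b')=9
L[0]='1': occ=0, LF[0]=C('1')+0=1+0=1
L[1]='D': occ=0, LF[1]=C('D')+0=6+0=6
L[2]='C': occ=0, LF[2]=C('C')+0=4+0=4
L[3]='1': occ=1, LF[3]=C('1')+1=1+1=2
L[4]='D': occ=1, LF[4]=C('D')+1=6+1=7
L[5]='$': occ=0, LF[5]=C('$')+0=0+0=0
L[6]='b': occ=0, LF[6]=C('b')+0=9+0=9
L[7]='D': occ=2, LF[7]=C('D')+2=6+2=8
L[8]='C': occ=1, LF[8]=C('C')+1=4+1=5
L[9]='2': occ=0, LF[9]=C('2')+0=3+0=3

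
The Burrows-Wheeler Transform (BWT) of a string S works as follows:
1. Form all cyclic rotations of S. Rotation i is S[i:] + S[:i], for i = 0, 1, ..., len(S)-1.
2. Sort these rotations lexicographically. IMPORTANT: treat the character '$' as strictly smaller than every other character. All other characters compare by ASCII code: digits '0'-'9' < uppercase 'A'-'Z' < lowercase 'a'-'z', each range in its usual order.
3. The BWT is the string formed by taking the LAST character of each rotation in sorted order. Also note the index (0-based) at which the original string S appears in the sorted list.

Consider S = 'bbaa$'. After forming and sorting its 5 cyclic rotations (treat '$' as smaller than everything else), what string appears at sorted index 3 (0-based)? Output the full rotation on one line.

All 5 rotations (rotation i = S[i:]+S[:i]):
  rot[0] = bbaa$
  rot[1] = baa$b
  rot[2] = aa$bb
  rot[3] = a$bba
  rot[4] = $bbaa
Sorted (with $ < everything):
  sorted[0] = $bbaa
  sorted[1] = a$bba
  sorted[2] = aa$bb
  sorted[3] = baa$b
  sorted[4] = bbaa$
sorted[3] = baa$b

Answer: baa$b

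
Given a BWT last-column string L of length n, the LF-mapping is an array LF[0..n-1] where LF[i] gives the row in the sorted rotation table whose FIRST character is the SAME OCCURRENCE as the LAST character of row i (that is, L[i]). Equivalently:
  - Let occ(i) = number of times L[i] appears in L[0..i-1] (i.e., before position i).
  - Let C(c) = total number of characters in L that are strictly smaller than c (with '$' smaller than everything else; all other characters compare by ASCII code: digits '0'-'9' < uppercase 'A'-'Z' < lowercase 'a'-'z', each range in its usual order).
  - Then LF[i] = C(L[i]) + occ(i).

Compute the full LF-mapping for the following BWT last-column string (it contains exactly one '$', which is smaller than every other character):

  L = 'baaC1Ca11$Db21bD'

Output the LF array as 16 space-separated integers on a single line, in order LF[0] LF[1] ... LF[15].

Char counts: '$':1, '1':4, '2':1, 'C':2, 'D':2, 'a':3, 'b':3
C (first-col start): C('$')=0, C('1')=1, C('2')=5, C('C')=6, C('D')=8, C('a')=10, C('b')=13
L[0]='b': occ=0, LF[0]=C('b')+0=13+0=13
L[1]='a': occ=0, LF[1]=C('a')+0=10+0=10
L[2]='a': occ=1, LF[2]=C('a')+1=10+1=11
L[3]='C': occ=0, LF[3]=C('C')+0=6+0=6
L[4]='1': occ=0, LF[4]=C('1')+0=1+0=1
L[5]='C': occ=1, LF[5]=C('C')+1=6+1=7
L[6]='a': occ=2, LF[6]=C('a')+2=10+2=12
L[7]='1': occ=1, LF[7]=C('1')+1=1+1=2
L[8]='1': occ=2, LF[8]=C('1')+2=1+2=3
L[9]='$': occ=0, LF[9]=C('$')+0=0+0=0
L[10]='D': occ=0, LF[10]=C('D')+0=8+0=8
L[11]='b': occ=1, LF[11]=C('b')+1=13+1=14
L[12]='2': occ=0, LF[12]=C('2')+0=5+0=5
L[13]='1': occ=3, LF[13]=C('1')+3=1+3=4
L[14]='b': occ=2, LF[14]=C('b')+2=13+2=15
L[15]='D': occ=1, LF[15]=C('D')+1=8+1=9

Answer: 13 10 11 6 1 7 12 2 3 0 8 14 5 4 15 9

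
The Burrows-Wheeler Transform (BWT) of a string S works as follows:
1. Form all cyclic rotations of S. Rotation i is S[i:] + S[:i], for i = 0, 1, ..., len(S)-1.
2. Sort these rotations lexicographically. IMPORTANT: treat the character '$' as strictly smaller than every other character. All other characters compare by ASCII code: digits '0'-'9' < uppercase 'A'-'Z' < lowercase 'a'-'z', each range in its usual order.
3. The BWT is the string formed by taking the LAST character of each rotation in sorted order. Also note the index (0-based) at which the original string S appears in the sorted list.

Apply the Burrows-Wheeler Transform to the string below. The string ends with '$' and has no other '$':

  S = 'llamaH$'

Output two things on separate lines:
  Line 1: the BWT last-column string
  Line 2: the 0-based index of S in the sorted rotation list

All 7 rotations (rotation i = S[i:]+S[:i]):
  rot[0] = llamaH$
  rot[1] = lamaH$l
  rot[2] = amaH$ll
  rot[3] = maH$lla
  rot[4] = aH$llam
  rot[5] = H$llama
  rot[6] = $llamaH
Sorted (with $ < everything):
  sorted[0] = $llamaH  (last char: 'H')
  sorted[1] = H$llama  (last char: 'a')
  sorted[2] = aH$llam  (last char: 'm')
  sorted[3] = amaH$ll  (last char: 'l')
  sorted[4] = lamaH$l  (last char: 'l')
  sorted[5] = llamaH$  (last char: '$')
  sorted[6] = maH$lla  (last char: 'a')
Last column: Hamll$a
Original string S is at sorted index 5

Answer: Hamll$a
5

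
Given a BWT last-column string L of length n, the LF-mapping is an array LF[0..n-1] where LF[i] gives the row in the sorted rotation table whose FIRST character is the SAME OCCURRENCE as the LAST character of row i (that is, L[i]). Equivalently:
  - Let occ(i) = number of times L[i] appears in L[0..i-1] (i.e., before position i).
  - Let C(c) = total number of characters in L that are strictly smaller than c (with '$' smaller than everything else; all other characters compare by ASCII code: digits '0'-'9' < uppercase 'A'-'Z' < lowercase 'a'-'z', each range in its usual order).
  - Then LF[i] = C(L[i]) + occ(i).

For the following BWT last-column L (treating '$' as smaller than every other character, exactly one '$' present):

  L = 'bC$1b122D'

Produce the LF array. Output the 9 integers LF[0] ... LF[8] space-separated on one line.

Answer: 7 5 0 1 8 2 3 4 6

Derivation:
Char counts: '$':1, '1':2, '2':2, 'C':1, 'D':1, 'b':2
C (first-col start): C('$')=0, C('1')=1, C('2')=3, C('C')=5, C('D')=6, C('b')=7
L[0]='b': occ=0, LF[0]=C('b')+0=7+0=7
L[1]='C': occ=0, LF[1]=C('C')+0=5+0=5
L[2]='$': occ=0, LF[2]=C('$')+0=0+0=0
L[3]='1': occ=0, LF[3]=C('1')+0=1+0=1
L[4]='b': occ=1, LF[4]=C('b')+1=7+1=8
L[5]='1': occ=1, LF[5]=C('1')+1=1+1=2
L[6]='2': occ=0, LF[6]=C('2')+0=3+0=3
L[7]='2': occ=1, LF[7]=C('2')+1=3+1=4
L[8]='D': occ=0, LF[8]=C('D')+0=6+0=6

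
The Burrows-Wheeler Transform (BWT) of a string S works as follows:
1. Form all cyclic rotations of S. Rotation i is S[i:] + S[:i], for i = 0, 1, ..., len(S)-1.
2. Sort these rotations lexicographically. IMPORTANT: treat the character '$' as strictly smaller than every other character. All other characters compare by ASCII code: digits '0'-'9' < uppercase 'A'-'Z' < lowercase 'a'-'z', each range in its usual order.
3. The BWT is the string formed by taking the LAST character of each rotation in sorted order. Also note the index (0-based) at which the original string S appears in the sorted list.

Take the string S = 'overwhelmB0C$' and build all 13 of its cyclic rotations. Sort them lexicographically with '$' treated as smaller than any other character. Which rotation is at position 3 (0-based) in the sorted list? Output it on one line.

All 13 rotations (rotation i = S[i:]+S[:i]):
  rot[0] = overwhelmB0C$
  rot[1] = verwhelmB0C$o
  rot[2] = erwhelmB0C$ov
  rot[3] = rwhelmB0C$ove
  rot[4] = whelmB0C$over
  rot[5] = helmB0C$overw
  rot[6] = elmB0C$overwh
  rot[7] = lmB0C$overwhe
  rot[8] = mB0C$overwhel
  rot[9] = B0C$overwhelm
  rot[10] = 0C$overwhelmB
  rot[11] = C$overwhelmB0
  rot[12] = $overwhelmB0C
Sorted (with $ < everything):
  sorted[0] = $overwhelmB0C
  sorted[1] = 0C$overwhelmB
  sorted[2] = B0C$overwhelm
  sorted[3] = C$overwhelmB0
  sorted[4] = elmB0C$overwh
  sorted[5] = erwhelmB0C$ov
  sorted[6] = helmB0C$overw
  sorted[7] = lmB0C$overwhe
  sorted[8] = mB0C$overwhel
  sorted[9] = overwhelmB0C$
  sorted[10] = rwhelmB0C$ove
  sorted[11] = verwhelmB0C$o
  sorted[12] = whelmB0C$over
sorted[3] = C$overwhelmB0

Answer: C$overwhelmB0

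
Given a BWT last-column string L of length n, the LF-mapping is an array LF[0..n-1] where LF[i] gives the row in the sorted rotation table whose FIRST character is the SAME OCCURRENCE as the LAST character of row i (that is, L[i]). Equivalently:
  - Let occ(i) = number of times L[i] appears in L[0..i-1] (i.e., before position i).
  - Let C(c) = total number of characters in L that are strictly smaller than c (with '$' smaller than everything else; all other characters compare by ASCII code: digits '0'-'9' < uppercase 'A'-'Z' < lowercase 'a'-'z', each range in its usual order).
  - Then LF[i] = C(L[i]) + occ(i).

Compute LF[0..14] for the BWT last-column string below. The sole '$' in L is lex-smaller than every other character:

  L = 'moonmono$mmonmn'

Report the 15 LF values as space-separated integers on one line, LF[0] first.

Answer: 1 10 11 6 2 12 7 13 0 3 4 14 8 5 9

Derivation:
Char counts: '$':1, 'm':5, 'n':4, 'o':5
C (first-col start): C('$')=0, C('m')=1, C('n')=6, C('o')=10
L[0]='m': occ=0, LF[0]=C('m')+0=1+0=1
L[1]='o': occ=0, LF[1]=C('o')+0=10+0=10
L[2]='o': occ=1, LF[2]=C('o')+1=10+1=11
L[3]='n': occ=0, LF[3]=C('n')+0=6+0=6
L[4]='m': occ=1, LF[4]=C('m')+1=1+1=2
L[5]='o': occ=2, LF[5]=C('o')+2=10+2=12
L[6]='n': occ=1, LF[6]=C('n')+1=6+1=7
L[7]='o': occ=3, LF[7]=C('o')+3=10+3=13
L[8]='$': occ=0, LF[8]=C('$')+0=0+0=0
L[9]='m': occ=2, LF[9]=C('m')+2=1+2=3
L[10]='m': occ=3, LF[10]=C('m')+3=1+3=4
L[11]='o': occ=4, LF[11]=C('o')+4=10+4=14
L[12]='n': occ=2, LF[12]=C('n')+2=6+2=8
L[13]='m': occ=4, LF[13]=C('m')+4=1+4=5
L[14]='n': occ=3, LF[14]=C('n')+3=6+3=9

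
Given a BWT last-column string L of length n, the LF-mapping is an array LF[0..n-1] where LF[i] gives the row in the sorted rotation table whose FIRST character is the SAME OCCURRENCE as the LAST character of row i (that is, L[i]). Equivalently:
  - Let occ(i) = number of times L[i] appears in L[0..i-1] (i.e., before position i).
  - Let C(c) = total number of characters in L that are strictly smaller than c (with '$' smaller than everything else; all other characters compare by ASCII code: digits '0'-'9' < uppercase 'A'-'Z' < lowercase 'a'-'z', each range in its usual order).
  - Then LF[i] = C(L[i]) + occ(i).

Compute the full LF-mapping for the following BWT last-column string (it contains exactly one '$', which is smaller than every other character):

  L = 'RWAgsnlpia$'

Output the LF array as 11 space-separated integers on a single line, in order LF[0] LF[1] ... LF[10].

Answer: 2 3 1 5 10 8 7 9 6 4 0

Derivation:
Char counts: '$':1, 'A':1, 'R':1, 'W':1, 'a':1, 'g':1, 'i':1, 'l':1, 'n':1, 'p':1, 's':1
C (first-col start): C('$')=0, C('A')=1, C('R')=2, C('W')=3, C('a')=4, C('g')=5, C('i')=6, C('l')=7, C('n')=8, C('p')=9, C('s')=10
L[0]='R': occ=0, LF[0]=C('R')+0=2+0=2
L[1]='W': occ=0, LF[1]=C('W')+0=3+0=3
L[2]='A': occ=0, LF[2]=C('A')+0=1+0=1
L[3]='g': occ=0, LF[3]=C('g')+0=5+0=5
L[4]='s': occ=0, LF[4]=C('s')+0=10+0=10
L[5]='n': occ=0, LF[5]=C('n')+0=8+0=8
L[6]='l': occ=0, LF[6]=C('l')+0=7+0=7
L[7]='p': occ=0, LF[7]=C('p')+0=9+0=9
L[8]='i': occ=0, LF[8]=C('i')+0=6+0=6
L[9]='a': occ=0, LF[9]=C('a')+0=4+0=4
L[10]='$': occ=0, LF[10]=C('$')+0=0+0=0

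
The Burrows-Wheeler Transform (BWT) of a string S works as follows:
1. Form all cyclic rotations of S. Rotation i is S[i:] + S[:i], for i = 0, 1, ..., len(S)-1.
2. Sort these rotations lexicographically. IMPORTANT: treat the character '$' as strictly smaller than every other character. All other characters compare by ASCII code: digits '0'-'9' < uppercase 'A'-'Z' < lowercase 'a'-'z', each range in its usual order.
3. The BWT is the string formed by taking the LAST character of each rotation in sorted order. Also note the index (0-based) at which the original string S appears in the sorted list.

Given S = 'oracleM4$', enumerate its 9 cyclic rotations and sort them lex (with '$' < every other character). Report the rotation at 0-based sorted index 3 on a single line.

Answer: acleM4$or

Derivation:
All 9 rotations (rotation i = S[i:]+S[:i]):
  rot[0] = oracleM4$
  rot[1] = racleM4$o
  rot[2] = acleM4$or
  rot[3] = cleM4$ora
  rot[4] = leM4$orac
  rot[5] = eM4$oracl
  rot[6] = M4$oracle
  rot[7] = 4$oracleM
  rot[8] = $oracleM4
Sorted (with $ < everything):
  sorted[0] = $oracleM4
  sorted[1] = 4$oracleM
  sorted[2] = M4$oracle
  sorted[3] = acleM4$or
  sorted[4] = cleM4$ora
  sorted[5] = eM4$oracl
  sorted[6] = leM4$orac
  sorted[7] = oracleM4$
  sorted[8] = racleM4$o
sorted[3] = acleM4$or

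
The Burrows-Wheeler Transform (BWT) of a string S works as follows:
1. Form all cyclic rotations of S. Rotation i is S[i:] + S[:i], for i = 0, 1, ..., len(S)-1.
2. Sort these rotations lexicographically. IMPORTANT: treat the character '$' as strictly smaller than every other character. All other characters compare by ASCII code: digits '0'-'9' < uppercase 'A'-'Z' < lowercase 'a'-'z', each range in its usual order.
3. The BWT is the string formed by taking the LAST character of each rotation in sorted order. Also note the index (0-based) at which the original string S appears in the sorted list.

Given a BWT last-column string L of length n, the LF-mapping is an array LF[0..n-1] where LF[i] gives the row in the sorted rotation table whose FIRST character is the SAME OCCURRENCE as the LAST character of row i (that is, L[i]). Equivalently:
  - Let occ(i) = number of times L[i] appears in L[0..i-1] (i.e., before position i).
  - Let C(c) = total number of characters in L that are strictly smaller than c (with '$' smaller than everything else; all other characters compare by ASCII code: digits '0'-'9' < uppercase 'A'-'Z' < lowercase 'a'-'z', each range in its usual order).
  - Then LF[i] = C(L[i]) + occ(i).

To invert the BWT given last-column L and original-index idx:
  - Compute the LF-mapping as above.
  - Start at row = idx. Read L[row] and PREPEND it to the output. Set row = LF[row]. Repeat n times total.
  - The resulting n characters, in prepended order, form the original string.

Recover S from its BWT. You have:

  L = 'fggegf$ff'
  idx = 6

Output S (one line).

Answer: geffgfgf$

Derivation:
LF mapping: 2 6 7 1 8 3 0 4 5
Walk LF starting at row 6, prepending L[row]:
  step 1: row=6, L[6]='$', prepend. Next row=LF[6]=0
  step 2: row=0, L[0]='f', prepend. Next row=LF[0]=2
  step 3: row=2, L[2]='g', prepend. Next row=LF[2]=7
  step 4: row=7, L[7]='f', prepend. Next row=LF[7]=4
  step 5: row=4, L[4]='g', prepend. Next row=LF[4]=8
  step 6: row=8, L[8]='f', prepend. Next row=LF[8]=5
  step 7: row=5, L[5]='f', prepend. Next row=LF[5]=3
  step 8: row=3, L[3]='e', prepend. Next row=LF[3]=1
  step 9: row=1, L[1]='g', prepend. Next row=LF[1]=6
Reversed output: geffgfgf$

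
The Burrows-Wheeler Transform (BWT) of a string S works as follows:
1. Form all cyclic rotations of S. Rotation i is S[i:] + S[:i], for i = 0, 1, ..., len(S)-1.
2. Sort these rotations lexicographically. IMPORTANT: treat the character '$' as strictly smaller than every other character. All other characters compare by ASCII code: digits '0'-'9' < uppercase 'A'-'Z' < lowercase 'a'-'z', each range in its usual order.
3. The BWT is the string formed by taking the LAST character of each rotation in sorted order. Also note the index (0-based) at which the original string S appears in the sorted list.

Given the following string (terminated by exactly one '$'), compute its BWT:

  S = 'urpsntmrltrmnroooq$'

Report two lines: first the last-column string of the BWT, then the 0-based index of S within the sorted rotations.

All 19 rotations (rotation i = S[i:]+S[:i]):
  rot[0] = urpsntmrltrmnroooq$
  rot[1] = rpsntmrltrmnroooq$u
  rot[2] = psntmrltrmnroooq$ur
  rot[3] = sntmrltrmnroooq$urp
  rot[4] = ntmrltrmnroooq$urps
  rot[5] = tmrltrmnroooq$urpsn
  rot[6] = mrltrmnroooq$urpsnt
  rot[7] = rltrmnroooq$urpsntm
  rot[8] = ltrmnroooq$urpsntmr
  rot[9] = trmnroooq$urpsntmrl
  rot[10] = rmnroooq$urpsntmrlt
  rot[11] = mnroooq$urpsntmrltr
  rot[12] = nroooq$urpsntmrltrm
  rot[13] = roooq$urpsntmrltrmn
  rot[14] = oooq$urpsntmrltrmnr
  rot[15] = ooq$urpsntmrltrmnro
  rot[16] = oq$urpsntmrltrmnroo
  rot[17] = q$urpsntmrltrmnrooo
  rot[18] = $urpsntmrltrmnroooq
Sorted (with $ < everything):
  sorted[0] = $urpsntmrltrmnroooq  (last char: 'q')
  sorted[1] = ltrmnroooq$urpsntmr  (last char: 'r')
  sorted[2] = mnroooq$urpsntmrltr  (last char: 'r')
  sorted[3] = mrltrmnroooq$urpsnt  (last char: 't')
  sorted[4] = nroooq$urpsntmrltrm  (last char: 'm')
  sorted[5] = ntmrltrmnroooq$urps  (last char: 's')
  sorted[6] = oooq$urpsntmrltrmnr  (last char: 'r')
  sorted[7] = ooq$urpsntmrltrmnro  (last char: 'o')
  sorted[8] = oq$urpsntmrltrmnroo  (last char: 'o')
  sorted[9] = psntmrltrmnroooq$ur  (last char: 'r')
  sorted[10] = q$urpsntmrltrmnrooo  (last char: 'o')
  sorted[11] = rltrmnroooq$urpsntm  (last char: 'm')
  sorted[12] = rmnroooq$urpsntmrlt  (last char: 't')
  sorted[13] = roooq$urpsntmrltrmn  (last char: 'n')
  sorted[14] = rpsntmrltrmnroooq$u  (last char: 'u')
  sorted[15] = sntmrltrmnroooq$urp  (last char: 'p')
  sorted[16] = tmrltrmnroooq$urpsn  (last char: 'n')
  sorted[17] = trmnroooq$urpsntmrl  (last char: 'l')
  sorted[18] = urpsntmrltrmnroooq$  (last char: '$')
Last column: qrrtmsrooromtnupnl$
Original string S is at sorted index 18

Answer: qrrtmsrooromtnupnl$
18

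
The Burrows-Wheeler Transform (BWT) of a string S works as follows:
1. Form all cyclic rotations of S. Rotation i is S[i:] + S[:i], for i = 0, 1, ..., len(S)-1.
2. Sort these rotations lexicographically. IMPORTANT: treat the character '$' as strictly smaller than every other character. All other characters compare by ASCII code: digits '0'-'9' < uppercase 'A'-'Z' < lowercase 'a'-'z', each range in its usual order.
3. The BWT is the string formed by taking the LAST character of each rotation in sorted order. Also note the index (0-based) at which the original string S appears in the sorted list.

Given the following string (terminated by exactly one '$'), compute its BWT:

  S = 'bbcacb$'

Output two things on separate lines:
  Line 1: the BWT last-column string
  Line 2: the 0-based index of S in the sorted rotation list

Answer: bcc$bba
3

Derivation:
All 7 rotations (rotation i = S[i:]+S[:i]):
  rot[0] = bbcacb$
  rot[1] = bcacb$b
  rot[2] = cacb$bb
  rot[3] = acb$bbc
  rot[4] = cb$bbca
  rot[5] = b$bbcac
  rot[6] = $bbcacb
Sorted (with $ < everything):
  sorted[0] = $bbcacb  (last char: 'b')
  sorted[1] = acb$bbc  (last char: 'c')
  sorted[2] = b$bbcac  (last char: 'c')
  sorted[3] = bbcacb$  (last char: '$')
  sorted[4] = bcacb$b  (last char: 'b')
  sorted[5] = cacb$bb  (last char: 'b')
  sorted[6] = cb$bbca  (last char: 'a')
Last column: bcc$bba
Original string S is at sorted index 3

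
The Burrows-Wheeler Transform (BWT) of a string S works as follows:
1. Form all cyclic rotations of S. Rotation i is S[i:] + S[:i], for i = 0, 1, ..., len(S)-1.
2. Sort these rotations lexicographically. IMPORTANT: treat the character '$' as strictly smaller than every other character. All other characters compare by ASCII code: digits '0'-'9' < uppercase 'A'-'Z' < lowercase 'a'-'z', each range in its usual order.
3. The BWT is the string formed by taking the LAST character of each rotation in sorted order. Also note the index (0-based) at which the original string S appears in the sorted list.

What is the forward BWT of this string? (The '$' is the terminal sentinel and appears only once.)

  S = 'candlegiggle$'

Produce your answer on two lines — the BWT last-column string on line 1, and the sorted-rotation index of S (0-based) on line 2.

All 13 rotations (rotation i = S[i:]+S[:i]):
  rot[0] = candlegiggle$
  rot[1] = andlegiggle$c
  rot[2] = ndlegiggle$ca
  rot[3] = dlegiggle$can
  rot[4] = legiggle$cand
  rot[5] = egiggle$candl
  rot[6] = giggle$candle
  rot[7] = iggle$candleg
  rot[8] = ggle$candlegi
  rot[9] = gle$candlegig
  rot[10] = le$candlegigg
  rot[11] = e$candlegiggl
  rot[12] = $candlegiggle
Sorted (with $ < everything):
  sorted[0] = $candlegiggle  (last char: 'e')
  sorted[1] = andlegiggle$c  (last char: 'c')
  sorted[2] = candlegiggle$  (last char: '$')
  sorted[3] = dlegiggle$can  (last char: 'n')
  sorted[4] = e$candlegiggl  (last char: 'l')
  sorted[5] = egiggle$candl  (last char: 'l')
  sorted[6] = ggle$candlegi  (last char: 'i')
  sorted[7] = giggle$candle  (last char: 'e')
  sorted[8] = gle$candlegig  (last char: 'g')
  sorted[9] = iggle$candleg  (last char: 'g')
  sorted[10] = le$candlegigg  (last char: 'g')
  sorted[11] = legiggle$cand  (last char: 'd')
  sorted[12] = ndlegiggle$ca  (last char: 'a')
Last column: ec$nlliegggda
Original string S is at sorted index 2

Answer: ec$nlliegggda
2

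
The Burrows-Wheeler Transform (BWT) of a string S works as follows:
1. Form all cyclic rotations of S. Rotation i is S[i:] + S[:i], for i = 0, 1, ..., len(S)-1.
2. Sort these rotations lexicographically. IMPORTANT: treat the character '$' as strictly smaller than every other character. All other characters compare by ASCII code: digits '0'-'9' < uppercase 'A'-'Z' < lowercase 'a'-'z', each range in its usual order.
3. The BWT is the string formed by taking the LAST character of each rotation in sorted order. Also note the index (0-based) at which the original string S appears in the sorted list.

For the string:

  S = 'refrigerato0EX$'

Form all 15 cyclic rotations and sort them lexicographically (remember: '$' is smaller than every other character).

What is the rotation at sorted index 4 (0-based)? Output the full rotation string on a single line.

All 15 rotations (rotation i = S[i:]+S[:i]):
  rot[0] = refrigerato0EX$
  rot[1] = efrigerato0EX$r
  rot[2] = frigerato0EX$re
  rot[3] = rigerato0EX$ref
  rot[4] = igerato0EX$refr
  rot[5] = gerato0EX$refri
  rot[6] = erato0EX$refrig
  rot[7] = rato0EX$refrige
  rot[8] = ato0EX$refriger
  rot[9] = to0EX$refrigera
  rot[10] = o0EX$refrigerat
  rot[11] = 0EX$refrigerato
  rot[12] = EX$refrigerato0
  rot[13] = X$refrigerato0E
  rot[14] = $refrigerato0EX
Sorted (with $ < everything):
  sorted[0] = $refrigerato0EX
  sorted[1] = 0EX$refrigerato
  sorted[2] = EX$refrigerato0
  sorted[3] = X$refrigerato0E
  sorted[4] = ato0EX$refriger
  sorted[5] = efrigerato0EX$r
  sorted[6] = erato0EX$refrig
  sorted[7] = frigerato0EX$re
  sorted[8] = gerato0EX$refri
  sorted[9] = igerato0EX$refr
  sorted[10] = o0EX$refrigerat
  sorted[11] = rato0EX$refrige
  sorted[12] = refrigerato0EX$
  sorted[13] = rigerato0EX$ref
  sorted[14] = to0EX$refrigera
sorted[4] = ato0EX$refriger

Answer: ato0EX$refriger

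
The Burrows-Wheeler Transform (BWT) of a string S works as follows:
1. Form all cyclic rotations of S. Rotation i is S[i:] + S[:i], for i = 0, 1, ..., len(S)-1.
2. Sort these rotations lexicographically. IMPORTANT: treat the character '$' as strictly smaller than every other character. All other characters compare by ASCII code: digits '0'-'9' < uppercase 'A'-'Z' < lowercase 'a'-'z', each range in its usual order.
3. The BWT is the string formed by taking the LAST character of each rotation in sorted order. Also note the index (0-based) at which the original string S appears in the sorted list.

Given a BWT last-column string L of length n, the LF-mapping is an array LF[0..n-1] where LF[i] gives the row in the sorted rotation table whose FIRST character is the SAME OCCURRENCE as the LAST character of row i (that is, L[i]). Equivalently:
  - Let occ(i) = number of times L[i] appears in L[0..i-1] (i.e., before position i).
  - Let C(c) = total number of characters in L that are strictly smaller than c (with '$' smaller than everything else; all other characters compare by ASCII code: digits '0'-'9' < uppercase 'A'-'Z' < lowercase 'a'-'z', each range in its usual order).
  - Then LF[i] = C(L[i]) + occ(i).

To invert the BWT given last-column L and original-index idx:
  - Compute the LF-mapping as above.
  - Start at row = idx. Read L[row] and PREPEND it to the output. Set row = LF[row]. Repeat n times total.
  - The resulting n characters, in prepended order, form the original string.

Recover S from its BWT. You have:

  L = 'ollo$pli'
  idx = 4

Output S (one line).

LF mapping: 5 2 3 6 0 7 4 1
Walk LF starting at row 4, prepending L[row]:
  step 1: row=4, L[4]='$', prepend. Next row=LF[4]=0
  step 2: row=0, L[0]='o', prepend. Next row=LF[0]=5
  step 3: row=5, L[5]='p', prepend. Next row=LF[5]=7
  step 4: row=7, L[7]='i', prepend. Next row=LF[7]=1
  step 5: row=1, L[1]='l', prepend. Next row=LF[1]=2
  step 6: row=2, L[2]='l', prepend. Next row=LF[2]=3
  step 7: row=3, L[3]='o', prepend. Next row=LF[3]=6
  step 8: row=6, L[6]='l', prepend. Next row=LF[6]=4
Reversed output: lollipo$

Answer: lollipo$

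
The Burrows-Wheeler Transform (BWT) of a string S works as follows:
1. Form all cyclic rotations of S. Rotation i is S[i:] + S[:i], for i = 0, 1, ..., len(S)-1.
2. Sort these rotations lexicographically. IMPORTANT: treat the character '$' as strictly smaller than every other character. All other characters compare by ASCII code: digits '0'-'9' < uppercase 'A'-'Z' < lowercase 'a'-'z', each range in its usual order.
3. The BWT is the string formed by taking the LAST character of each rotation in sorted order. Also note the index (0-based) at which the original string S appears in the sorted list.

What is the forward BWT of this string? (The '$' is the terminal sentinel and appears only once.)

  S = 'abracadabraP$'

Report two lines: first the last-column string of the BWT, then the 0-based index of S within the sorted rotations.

Answer: Pard$rcaaaabb
4

Derivation:
All 13 rotations (rotation i = S[i:]+S[:i]):
  rot[0] = abracadabraP$
  rot[1] = bracadabraP$a
  rot[2] = racadabraP$ab
  rot[3] = acadabraP$abr
  rot[4] = cadabraP$abra
  rot[5] = adabraP$abrac
  rot[6] = dabraP$abraca
  rot[7] = abraP$abracad
  rot[8] = braP$abracada
  rot[9] = raP$abracadab
  rot[10] = aP$abracadabr
  rot[11] = P$abracadabra
  rot[12] = $abracadabraP
Sorted (with $ < everything):
  sorted[0] = $abracadabraP  (last char: 'P')
  sorted[1] = P$abracadabra  (last char: 'a')
  sorted[2] = aP$abracadabr  (last char: 'r')
  sorted[3] = abraP$abracad  (last char: 'd')
  sorted[4] = abracadabraP$  (last char: '$')
  sorted[5] = acadabraP$abr  (last char: 'r')
  sorted[6] = adabraP$abrac  (last char: 'c')
  sorted[7] = braP$abracada  (last char: 'a')
  sorted[8] = bracadabraP$a  (last char: 'a')
  sorted[9] = cadabraP$abra  (last char: 'a')
  sorted[10] = dabraP$abraca  (last char: 'a')
  sorted[11] = raP$abracadab  (last char: 'b')
  sorted[12] = racadabraP$ab  (last char: 'b')
Last column: Pard$rcaaaabb
Original string S is at sorted index 4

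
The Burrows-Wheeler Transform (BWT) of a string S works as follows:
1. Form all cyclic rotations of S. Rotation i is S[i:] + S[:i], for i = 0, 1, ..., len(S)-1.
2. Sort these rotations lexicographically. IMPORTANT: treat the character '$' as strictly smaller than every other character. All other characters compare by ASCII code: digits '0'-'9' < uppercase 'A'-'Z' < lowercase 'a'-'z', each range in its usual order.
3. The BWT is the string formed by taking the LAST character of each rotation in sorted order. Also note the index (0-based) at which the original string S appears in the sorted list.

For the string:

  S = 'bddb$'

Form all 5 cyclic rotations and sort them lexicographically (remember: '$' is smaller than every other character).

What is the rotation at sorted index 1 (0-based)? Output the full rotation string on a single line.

Answer: b$bdd

Derivation:
All 5 rotations (rotation i = S[i:]+S[:i]):
  rot[0] = bddb$
  rot[1] = ddb$b
  rot[2] = db$bd
  rot[3] = b$bdd
  rot[4] = $bddb
Sorted (with $ < everything):
  sorted[0] = $bddb
  sorted[1] = b$bdd
  sorted[2] = bddb$
  sorted[3] = db$bd
  sorted[4] = ddb$b
sorted[1] = b$bdd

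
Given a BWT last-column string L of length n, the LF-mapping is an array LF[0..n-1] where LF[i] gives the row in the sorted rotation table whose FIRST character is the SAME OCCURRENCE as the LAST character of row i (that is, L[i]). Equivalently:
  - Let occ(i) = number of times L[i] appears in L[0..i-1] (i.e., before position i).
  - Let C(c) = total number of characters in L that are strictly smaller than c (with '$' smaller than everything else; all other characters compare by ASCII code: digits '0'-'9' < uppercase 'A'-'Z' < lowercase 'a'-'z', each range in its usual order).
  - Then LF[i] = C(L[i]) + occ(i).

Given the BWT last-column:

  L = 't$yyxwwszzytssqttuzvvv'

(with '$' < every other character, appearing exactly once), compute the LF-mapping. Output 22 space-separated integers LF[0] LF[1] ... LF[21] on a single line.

Char counts: '$':1, 'q':1, 's':3, 't':4, 'u':1, 'v':3, 'w':2, 'x':1, 'y':3, 'z':3
C (first-col start): C('$')=0, C('q')=1, C('s')=2, C('t')=5, C('u')=9, C('v')=10, C('w')=13, C('x')=15, C('y')=16, C('z')=19
L[0]='t': occ=0, LF[0]=C('t')+0=5+0=5
L[1]='$': occ=0, LF[1]=C('$')+0=0+0=0
L[2]='y': occ=0, LF[2]=C('y')+0=16+0=16
L[3]='y': occ=1, LF[3]=C('y')+1=16+1=17
L[4]='x': occ=0, LF[4]=C('x')+0=15+0=15
L[5]='w': occ=0, LF[5]=C('w')+0=13+0=13
L[6]='w': occ=1, LF[6]=C('w')+1=13+1=14
L[7]='s': occ=0, LF[7]=C('s')+0=2+0=2
L[8]='z': occ=0, LF[8]=C('z')+0=19+0=19
L[9]='z': occ=1, LF[9]=C('z')+1=19+1=20
L[10]='y': occ=2, LF[10]=C('y')+2=16+2=18
L[11]='t': occ=1, LF[11]=C('t')+1=5+1=6
L[12]='s': occ=1, LF[12]=C('s')+1=2+1=3
L[13]='s': occ=2, LF[13]=C('s')+2=2+2=4
L[14]='q': occ=0, LF[14]=C('q')+0=1+0=1
L[15]='t': occ=2, LF[15]=C('t')+2=5+2=7
L[16]='t': occ=3, LF[16]=C('t')+3=5+3=8
L[17]='u': occ=0, LF[17]=C('u')+0=9+0=9
L[18]='z': occ=2, LF[18]=C('z')+2=19+2=21
L[19]='v': occ=0, LF[19]=C('v')+0=10+0=10
L[20]='v': occ=1, LF[20]=C('v')+1=10+1=11
L[21]='v': occ=2, LF[21]=C('v')+2=10+2=12

Answer: 5 0 16 17 15 13 14 2 19 20 18 6 3 4 1 7 8 9 21 10 11 12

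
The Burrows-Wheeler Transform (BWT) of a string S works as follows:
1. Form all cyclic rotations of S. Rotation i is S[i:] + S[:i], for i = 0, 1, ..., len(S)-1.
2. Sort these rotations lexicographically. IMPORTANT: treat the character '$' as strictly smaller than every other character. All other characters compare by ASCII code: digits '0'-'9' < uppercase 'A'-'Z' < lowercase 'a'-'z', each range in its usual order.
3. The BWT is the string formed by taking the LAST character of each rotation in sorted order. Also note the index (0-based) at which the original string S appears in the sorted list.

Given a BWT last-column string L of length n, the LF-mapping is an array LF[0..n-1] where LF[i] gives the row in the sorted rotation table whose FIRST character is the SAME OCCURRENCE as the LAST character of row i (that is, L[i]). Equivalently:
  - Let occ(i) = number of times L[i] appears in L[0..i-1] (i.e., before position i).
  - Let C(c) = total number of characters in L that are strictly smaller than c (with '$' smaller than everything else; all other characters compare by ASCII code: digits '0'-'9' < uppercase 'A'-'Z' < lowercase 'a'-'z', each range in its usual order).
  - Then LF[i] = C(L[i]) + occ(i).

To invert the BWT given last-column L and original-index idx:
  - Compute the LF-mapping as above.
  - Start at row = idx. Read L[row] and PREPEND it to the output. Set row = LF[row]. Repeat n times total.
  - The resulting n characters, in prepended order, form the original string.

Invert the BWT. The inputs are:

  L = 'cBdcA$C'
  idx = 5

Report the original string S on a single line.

LF mapping: 4 2 6 5 1 0 3
Walk LF starting at row 5, prepending L[row]:
  step 1: row=5, L[5]='$', prepend. Next row=LF[5]=0
  step 2: row=0, L[0]='c', prepend. Next row=LF[0]=4
  step 3: row=4, L[4]='A', prepend. Next row=LF[4]=1
  step 4: row=1, L[1]='B', prepend. Next row=LF[1]=2
  step 5: row=2, L[2]='d', prepend. Next row=LF[2]=6
  step 6: row=6, L[6]='C', prepend. Next row=LF[6]=3
  step 7: row=3, L[3]='c', prepend. Next row=LF[3]=5
Reversed output: cCdBAc$

Answer: cCdBAc$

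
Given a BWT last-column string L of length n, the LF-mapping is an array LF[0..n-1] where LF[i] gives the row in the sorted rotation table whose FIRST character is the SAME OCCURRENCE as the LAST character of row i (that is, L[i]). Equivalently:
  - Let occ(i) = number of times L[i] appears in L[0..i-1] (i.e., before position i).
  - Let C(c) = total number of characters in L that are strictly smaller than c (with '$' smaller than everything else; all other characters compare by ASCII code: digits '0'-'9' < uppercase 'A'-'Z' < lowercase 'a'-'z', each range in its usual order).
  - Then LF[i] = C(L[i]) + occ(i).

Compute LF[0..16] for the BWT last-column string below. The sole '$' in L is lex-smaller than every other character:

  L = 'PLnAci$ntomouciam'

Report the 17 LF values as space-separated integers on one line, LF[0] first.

Char counts: '$':1, 'A':1, 'L':1, 'P':1, 'a':1, 'c':2, 'i':2, 'm':2, 'n':2, 'o':2, 't':1, 'u':1
C (first-col start): C('$')=0, C('A')=1, C('L')=2, C('P')=3, C('a')=4, C('c')=5, C('i')=7, C('m')=9, C('n')=11, C('o')=13, C('t')=15, C('u')=16
L[0]='P': occ=0, LF[0]=C('P')+0=3+0=3
L[1]='L': occ=0, LF[1]=C('L')+0=2+0=2
L[2]='n': occ=0, LF[2]=C('n')+0=11+0=11
L[3]='A': occ=0, LF[3]=C('A')+0=1+0=1
L[4]='c': occ=0, LF[4]=C('c')+0=5+0=5
L[5]='i': occ=0, LF[5]=C('i')+0=7+0=7
L[6]='$': occ=0, LF[6]=C('$')+0=0+0=0
L[7]='n': occ=1, LF[7]=C('n')+1=11+1=12
L[8]='t': occ=0, LF[8]=C('t')+0=15+0=15
L[9]='o': occ=0, LF[9]=C('o')+0=13+0=13
L[10]='m': occ=0, LF[10]=C('m')+0=9+0=9
L[11]='o': occ=1, LF[11]=C('o')+1=13+1=14
L[12]='u': occ=0, LF[12]=C('u')+0=16+0=16
L[13]='c': occ=1, LF[13]=C('c')+1=5+1=6
L[14]='i': occ=1, LF[14]=C('i')+1=7+1=8
L[15]='a': occ=0, LF[15]=C('a')+0=4+0=4
L[16]='m': occ=1, LF[16]=C('m')+1=9+1=10

Answer: 3 2 11 1 5 7 0 12 15 13 9 14 16 6 8 4 10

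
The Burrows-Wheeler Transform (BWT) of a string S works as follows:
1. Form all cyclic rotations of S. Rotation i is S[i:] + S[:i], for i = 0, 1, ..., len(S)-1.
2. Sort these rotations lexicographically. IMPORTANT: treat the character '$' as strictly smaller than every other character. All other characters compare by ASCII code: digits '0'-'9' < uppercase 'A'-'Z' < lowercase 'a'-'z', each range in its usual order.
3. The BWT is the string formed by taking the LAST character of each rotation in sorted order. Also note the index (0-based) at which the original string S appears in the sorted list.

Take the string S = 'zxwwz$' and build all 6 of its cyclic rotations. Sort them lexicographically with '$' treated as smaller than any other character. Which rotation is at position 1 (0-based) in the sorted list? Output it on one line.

All 6 rotations (rotation i = S[i:]+S[:i]):
  rot[0] = zxwwz$
  rot[1] = xwwz$z
  rot[2] = wwz$zx
  rot[3] = wz$zxw
  rot[4] = z$zxww
  rot[5] = $zxwwz
Sorted (with $ < everything):
  sorted[0] = $zxwwz
  sorted[1] = wwz$zx
  sorted[2] = wz$zxw
  sorted[3] = xwwz$z
  sorted[4] = z$zxww
  sorted[5] = zxwwz$
sorted[1] = wwz$zx

Answer: wwz$zx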